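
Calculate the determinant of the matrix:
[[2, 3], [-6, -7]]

For a 2×2 matrix [[a, b], [c, d]], det = ad - bc
det = (2)(-7) - (3)(-6) = -14 - -18 = 4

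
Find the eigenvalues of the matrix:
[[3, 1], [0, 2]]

Characteristic equation: det(A - λI) = 0
λ² - (trace)λ + (det) = 0
trace = 3 + 2 = 5, det = (3)(2) - (1)(0) = 6
λ² - (5)λ + (6) = 0
λ = (5 ± √((5)² - 4·(6))) / 2 = (5 ± √1) / 2
Solving: λ = 2, 3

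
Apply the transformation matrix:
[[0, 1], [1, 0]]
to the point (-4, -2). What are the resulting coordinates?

Matrix multiplication:
[[0, 1], [1, 0]] × [-4, -2]ᵀ
= [(0)(-4) + (1)(-2), (1)(-4) + (0)(-2)]ᵀ
= [-2, -4]ᵀ
Result: (-2, -4)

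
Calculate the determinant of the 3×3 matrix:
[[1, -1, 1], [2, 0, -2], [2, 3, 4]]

Expansion along first row:
det = 1·det([[0,-2],[3,4]]) - -1·det([[2,-2],[2,4]]) + 1·det([[2,0],[2,3]])
    = 1·(0·4 - -2·3) - -1·(2·4 - -2·2) + 1·(2·3 - 0·2)
    = 1·6 - -1·12 + 1·6
    = 6 + 12 + 6 = 24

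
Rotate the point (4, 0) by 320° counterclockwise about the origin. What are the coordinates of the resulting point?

Rotation matrix for 320°: [[cos 320°, -sin 320°], [sin 320°, cos 320°]] ≈ [[0.766044, 0.642788], [-0.642788, 0.766044]]
[[0.766044, 0.642788], [-0.642788, 0.766044]] × [4, 0]ᵀ ≈ [3.0642, -2.5712]ᵀ
Result: (3.0642, -2.5712)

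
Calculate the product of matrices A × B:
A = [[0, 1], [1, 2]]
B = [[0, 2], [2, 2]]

Matrix multiplication:
C[0][0] = 0×0 + 1×2 = 2
C[0][1] = 0×2 + 1×2 = 2
C[1][0] = 1×0 + 2×2 = 4
C[1][1] = 1×2 + 2×2 = 6
Result: [[2, 2], [4, 6]]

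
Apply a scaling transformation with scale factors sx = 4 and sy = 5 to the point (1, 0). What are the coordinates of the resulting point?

Scaling matrix:
[[4, 0], [0, 5]]
Result: (1 × 4, 0 × 5) = (4, 0)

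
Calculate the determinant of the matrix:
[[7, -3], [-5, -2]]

For a 2×2 matrix [[a, b], [c, d]], det = ad - bc
det = (7)(-2) - (-3)(-5) = -14 - 15 = -29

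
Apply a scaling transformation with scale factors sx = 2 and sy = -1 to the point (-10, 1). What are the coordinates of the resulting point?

Scaling matrix:
[[2, 0], [0, -1]]
Result: (-10 × 2, 1 × -1) = (-20, -1)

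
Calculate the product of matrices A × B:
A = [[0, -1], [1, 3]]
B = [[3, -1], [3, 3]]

Matrix multiplication:
C[0][0] = 0×3 + -1×3 = -3
C[0][1] = 0×-1 + -1×3 = -3
C[1][0] = 1×3 + 3×3 = 12
C[1][1] = 1×-1 + 3×3 = 8
Result: [[-3, -3], [12, 8]]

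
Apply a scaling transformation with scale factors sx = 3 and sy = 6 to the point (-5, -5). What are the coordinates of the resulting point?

Scaling matrix:
[[3, 0], [0, 6]]
Result: (-5 × 3, -5 × 6) = (-15, -30)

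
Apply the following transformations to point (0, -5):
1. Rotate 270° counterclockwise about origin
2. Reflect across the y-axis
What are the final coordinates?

Step 1: Rotate 270° → (-5, 0)
Step 2: Reflect across y-axis → (5, 0)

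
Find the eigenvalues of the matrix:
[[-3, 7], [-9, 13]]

Characteristic equation: det(A - λI) = 0
λ² - (trace)λ + (det) = 0
trace = -3 + 13 = 10, det = (-3)(13) - (7)(-9) = 24
λ² - (10)λ + (24) = 0
λ = (10 ± √((10)² - 4·(24))) / 2 = (10 ± √4) / 2
Solving: λ = 4, 6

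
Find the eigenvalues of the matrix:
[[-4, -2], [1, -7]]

Characteristic equation: det(A - λI) = 0
λ² - (trace)λ + (det) = 0
trace = -4 + -7 = -11, det = (-4)(-7) - (-2)(1) = 30
λ² - (-11)λ + (30) = 0
λ = (-11 ± √((-11)² - 4·(30))) / 2 = (-11 ± √1) / 2
Solving: λ = -6, -5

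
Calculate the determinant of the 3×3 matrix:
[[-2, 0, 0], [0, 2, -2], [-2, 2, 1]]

Expansion along first row:
det = -2·det([[2,-2],[2,1]]) - 0·det([[0,-2],[-2,1]]) + 0·det([[0,2],[-2,2]])
    = -2·(2·1 - -2·2) - 0·(0·1 - -2·-2) + 0·(0·2 - 2·-2)
    = -2·6 - 0·-4 + 0·4
    = -12 + 0 + 0 = -12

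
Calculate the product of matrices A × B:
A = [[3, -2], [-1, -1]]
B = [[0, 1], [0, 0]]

Matrix multiplication:
C[0][0] = 3×0 + -2×0 = 0
C[0][1] = 3×1 + -2×0 = 3
C[1][0] = -1×0 + -1×0 = 0
C[1][1] = -1×1 + -1×0 = -1
Result: [[0, 3], [0, -1]]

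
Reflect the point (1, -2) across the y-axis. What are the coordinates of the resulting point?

Reflection across y-axis: (1, -2) → (-1, -2)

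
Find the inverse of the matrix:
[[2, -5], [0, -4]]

For [[a,b],[c,d]], inverse = (1/det)·[[d,-b],[-c,a]]
det = (2)(-4) - (-5)(0) = -8 - 0 = -8
Inverse = (1/-8)·[[-4, 5], [0, 2]]
= [[1/2, -5/8], [0, -1/4]]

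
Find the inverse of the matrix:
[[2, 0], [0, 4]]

For [[a,b],[c,d]], inverse = (1/det)·[[d,-b],[-c,a]]
det = (2)(4) - (0)(0) = 8 - 0 = 8
Inverse = (1/8)·[[4, 0], [0, 2]]
= [[1/2, 0], [0, 1/4]]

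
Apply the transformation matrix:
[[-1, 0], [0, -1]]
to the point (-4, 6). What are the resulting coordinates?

Matrix multiplication:
[[-1, 0], [0, -1]] × [-4, 6]ᵀ
= [(-1)(-4) + (0)(6), (0)(-4) + (-1)(6)]ᵀ
= [4, -6]ᵀ
Result: (4, -6)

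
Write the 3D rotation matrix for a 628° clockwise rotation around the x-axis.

Rotation matrix for clockwise 628° around x-axis:
A clockwise rotation by 628° is a counterclockwise rotation by -628°.
cos(-628°) = -0.0349, sin(-628°) = 0.9994
Result: [[1, 0, 0], [0, -0.0349, -0.9994], [0, 0.9994, -0.0349]]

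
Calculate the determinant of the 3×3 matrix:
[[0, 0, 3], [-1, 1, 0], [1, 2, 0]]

Expansion along first row:
det = 0·det([[1,0],[2,0]]) - 0·det([[-1,0],[1,0]]) + 3·det([[-1,1],[1,2]])
    = 0·(1·0 - 0·2) - 0·(-1·0 - 0·1) + 3·(-1·2 - 1·1)
    = 0·0 - 0·0 + 3·-3
    = 0 + 0 + -9 = -9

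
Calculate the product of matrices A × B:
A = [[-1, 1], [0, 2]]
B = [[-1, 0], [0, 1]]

Matrix multiplication:
C[0][0] = -1×-1 + 1×0 = 1
C[0][1] = -1×0 + 1×1 = 1
C[1][0] = 0×-1 + 2×0 = 0
C[1][1] = 0×0 + 2×1 = 2
Result: [[1, 1], [0, 2]]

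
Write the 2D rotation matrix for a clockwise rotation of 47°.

Rotation matrix formula: [[cos θ, -sin θ], [sin θ, cos θ]]
A clockwise rotation by 47° is equivalent to a counterclockwise rotation by -47°.
For θ = -47°:
cos(-47°) = 0.6820
sin(-47°) = -0.7314
Result: [[0.6820, 0.7314], [-0.7314, 0.6820]]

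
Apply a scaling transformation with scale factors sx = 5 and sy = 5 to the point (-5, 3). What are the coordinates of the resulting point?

Scaling matrix:
[[5, 0], [0, 5]]
Result: (-5 × 5, 3 × 5) = (-25, 15)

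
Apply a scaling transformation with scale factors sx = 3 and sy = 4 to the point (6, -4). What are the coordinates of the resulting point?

Scaling matrix:
[[3, 0], [0, 4]]
Result: (6 × 3, -4 × 4) = (18, -16)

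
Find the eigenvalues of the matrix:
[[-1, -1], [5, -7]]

Characteristic equation: det(A - λI) = 0
λ² - (trace)λ + (det) = 0
trace = -1 + -7 = -8, det = (-1)(-7) - (-1)(5) = 12
λ² - (-8)λ + (12) = 0
λ = (-8 ± √((-8)² - 4·(12))) / 2 = (-8 ± √16) / 2
Solving: λ = -6, -2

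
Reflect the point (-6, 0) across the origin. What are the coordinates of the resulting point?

Reflection across origin: (-6, 0) → (6, 0)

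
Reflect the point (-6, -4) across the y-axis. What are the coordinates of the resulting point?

Reflection across y-axis: (-6, -4) → (6, -4)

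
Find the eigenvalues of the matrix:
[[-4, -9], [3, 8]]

Characteristic equation: det(A - λI) = 0
λ² - (trace)λ + (det) = 0
trace = -4 + 8 = 4, det = (-4)(8) - (-9)(3) = -5
λ² - (4)λ + (-5) = 0
λ = (4 ± √((4)² - 4·(-5))) / 2 = (4 ± √36) / 2
Solving: λ = -1, 5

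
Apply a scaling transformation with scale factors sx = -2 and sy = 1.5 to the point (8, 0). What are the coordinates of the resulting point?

Scaling matrix:
[[-2, 0], [0, 1.50]]
Result: (8 × -2, 0 × 1.5) = (-16, 0)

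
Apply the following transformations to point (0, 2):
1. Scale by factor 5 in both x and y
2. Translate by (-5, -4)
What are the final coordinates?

Step 1: Scale (0, 2) by 5 → (0, 10)
Step 2: Translate by (-5, -4) → (-5, 6)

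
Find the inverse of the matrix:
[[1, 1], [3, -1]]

For [[a,b],[c,d]], inverse = (1/det)·[[d,-b],[-c,a]]
det = (1)(-1) - (1)(3) = -1 - 3 = -4
Inverse = (1/-4)·[[-1, -1], [-3, 1]]
= [[1/4, 1/4], [3/4, -1/4]]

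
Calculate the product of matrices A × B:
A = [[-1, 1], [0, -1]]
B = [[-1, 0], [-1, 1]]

Matrix multiplication:
C[0][0] = -1×-1 + 1×-1 = 0
C[0][1] = -1×0 + 1×1 = 1
C[1][0] = 0×-1 + -1×-1 = 1
C[1][1] = 0×0 + -1×1 = -1
Result: [[0, 1], [1, -1]]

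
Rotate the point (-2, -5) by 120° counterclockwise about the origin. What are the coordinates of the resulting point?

Rotation matrix for 120°: [[cos 120°, -sin 120°], [sin 120°, cos 120°]] ≈ [[-0.500000, -0.866025], [0.866025, -0.500000]]
[[-0.500000, -0.866025], [0.866025, -0.500000]] × [-2, -5]ᵀ ≈ [5.3301, 0.7679]ᵀ
Result: (5.3301, 0.7679)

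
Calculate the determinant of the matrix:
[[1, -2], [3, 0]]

For a 2×2 matrix [[a, b], [c, d]], det = ad - bc
det = (1)(0) - (-2)(3) = 0 - -6 = 6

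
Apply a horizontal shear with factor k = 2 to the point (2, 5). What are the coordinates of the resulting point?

Shear matrix for horizontal shear with factor k = 2:
[[1, 2], [0, 1]]
Result: (2, 5) → (12, 5)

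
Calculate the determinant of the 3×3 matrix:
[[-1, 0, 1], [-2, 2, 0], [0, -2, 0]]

Expansion along first row:
det = -1·det([[2,0],[-2,0]]) - 0·det([[-2,0],[0,0]]) + 1·det([[-2,2],[0,-2]])
    = -1·(2·0 - 0·-2) - 0·(-2·0 - 0·0) + 1·(-2·-2 - 2·0)
    = -1·0 - 0·0 + 1·4
    = 0 + 0 + 4 = 4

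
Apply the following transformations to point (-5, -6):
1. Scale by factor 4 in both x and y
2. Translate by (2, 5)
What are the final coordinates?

Step 1: Scale (-5, -6) by 4 → (-20, -24)
Step 2: Translate by (2, 5) → (-18, -19)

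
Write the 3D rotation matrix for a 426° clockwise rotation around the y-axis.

Rotation matrix for clockwise 426° around y-axis:
A clockwise rotation by 426° is a counterclockwise rotation by -426°.
cos(-426°) = 0.4067, sin(-426°) = -0.9135
Result: [[0.4067, 0, -0.9135], [0, 1, 0], [0.9135, 0, 0.4067]]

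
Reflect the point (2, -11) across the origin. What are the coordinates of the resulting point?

Reflection across origin: (2, -11) → (-2, 11)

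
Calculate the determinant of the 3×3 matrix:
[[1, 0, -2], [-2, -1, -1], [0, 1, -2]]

Expansion along first row:
det = 1·det([[-1,-1],[1,-2]]) - 0·det([[-2,-1],[0,-2]]) + -2·det([[-2,-1],[0,1]])
    = 1·(-1·-2 - -1·1) - 0·(-2·-2 - -1·0) + -2·(-2·1 - -1·0)
    = 1·3 - 0·4 + -2·-2
    = 3 + 0 + 4 = 7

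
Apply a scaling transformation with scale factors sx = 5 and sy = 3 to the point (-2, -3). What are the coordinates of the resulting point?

Scaling matrix:
[[5, 0], [0, 3]]
Result: (-2 × 5, -3 × 3) = (-10, -9)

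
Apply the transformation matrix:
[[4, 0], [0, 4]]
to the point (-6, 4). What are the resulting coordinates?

Matrix multiplication:
[[4, 0], [0, 4]] × [-6, 4]ᵀ
= [(4)(-6) + (0)(4), (0)(-6) + (4)(4)]ᵀ
= [-24, 16]ᵀ
Result: (-24, 16)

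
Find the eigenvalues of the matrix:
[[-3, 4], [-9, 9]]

Characteristic equation: det(A - λI) = 0
λ² - (trace)λ + (det) = 0
trace = -3 + 9 = 6, det = (-3)(9) - (4)(-9) = 9
λ² - (6)λ + (9) = 0
λ = (6 ± √((6)² - 4·(9))) / 2 = (6 ± √0) / 2
Solving: λ = 3, 3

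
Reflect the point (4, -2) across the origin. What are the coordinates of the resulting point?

Reflection across origin: (4, -2) → (-4, 2)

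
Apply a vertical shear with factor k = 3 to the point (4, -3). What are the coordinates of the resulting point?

Shear matrix for vertical shear with factor k = 3:
[[1, 0], [3, 1]]
Result: (4, -3) → (4, 9)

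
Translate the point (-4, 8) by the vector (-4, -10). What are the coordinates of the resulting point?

Translation by (-4, -10) (homogeneous matrix [[1, 0, -4], [0, 1, -10], [0, 0, 1]]):
x' = -4 + -4 = -8
y' = 8 + -10 = -2
Result: (-8, -2)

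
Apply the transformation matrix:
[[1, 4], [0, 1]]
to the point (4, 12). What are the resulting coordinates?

Matrix multiplication:
[[1, 4], [0, 1]] × [4, 12]ᵀ
= [(1)(4) + (4)(12), (0)(4) + (1)(12)]ᵀ
= [52, 12]ᵀ
Result: (52, 12)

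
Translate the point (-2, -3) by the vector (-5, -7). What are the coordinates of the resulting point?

Translation by (-5, -7) (homogeneous matrix [[1, 0, -5], [0, 1, -7], [0, 0, 1]]):
x' = -2 + -5 = -7
y' = -3 + -7 = -10
Result: (-7, -10)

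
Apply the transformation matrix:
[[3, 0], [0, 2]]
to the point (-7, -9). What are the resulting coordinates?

Matrix multiplication:
[[3, 0], [0, 2]] × [-7, -9]ᵀ
= [(3)(-7) + (0)(-9), (0)(-7) + (2)(-9)]ᵀ
= [-21, -18]ᵀ
Result: (-21, -18)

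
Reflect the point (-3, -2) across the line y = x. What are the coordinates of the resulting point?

Reflection across line y = x: (-3, -2) → (-2, -3)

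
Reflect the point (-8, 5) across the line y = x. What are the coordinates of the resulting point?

Reflection across line y = x: (-8, 5) → (5, -8)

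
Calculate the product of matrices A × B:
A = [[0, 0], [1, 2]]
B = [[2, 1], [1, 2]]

Matrix multiplication:
C[0][0] = 0×2 + 0×1 = 0
C[0][1] = 0×1 + 0×2 = 0
C[1][0] = 1×2 + 2×1 = 4
C[1][1] = 1×1 + 2×2 = 5
Result: [[0, 0], [4, 5]]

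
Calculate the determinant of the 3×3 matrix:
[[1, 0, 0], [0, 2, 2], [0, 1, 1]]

Expansion along first row:
det = 1·det([[2,2],[1,1]]) - 0·det([[0,2],[0,1]]) + 0·det([[0,2],[0,1]])
    = 1·(2·1 - 2·1) - 0·(0·1 - 2·0) + 0·(0·1 - 2·0)
    = 1·0 - 0·0 + 0·0
    = 0 + 0 + 0 = 0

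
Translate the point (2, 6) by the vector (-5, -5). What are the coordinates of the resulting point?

Translation by (-5, -5) (homogeneous matrix [[1, 0, -5], [0, 1, -5], [0, 0, 1]]):
x' = 2 + -5 = -3
y' = 6 + -5 = 1
Result: (-3, 1)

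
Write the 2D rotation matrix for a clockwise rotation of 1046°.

Rotation matrix formula: [[cos θ, -sin θ], [sin θ, cos θ]]
A clockwise rotation by 1046° is equivalent to a counterclockwise rotation by -1046°.
For θ = -1046°:
cos(-1046°) = 0.8290
sin(-1046°) = 0.5592
Result: [[0.8290, -0.5592], [0.5592, 0.8290]]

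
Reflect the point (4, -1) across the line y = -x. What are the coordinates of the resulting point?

Reflection across line y = -x: (4, -1) → (1, -4)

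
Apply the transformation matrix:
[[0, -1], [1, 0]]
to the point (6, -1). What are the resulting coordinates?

Matrix multiplication:
[[0, -1], [1, 0]] × [6, -1]ᵀ
= [(0)(6) + (-1)(-1), (1)(6) + (0)(-1)]ᵀ
= [1, 6]ᵀ
Result: (1, 6)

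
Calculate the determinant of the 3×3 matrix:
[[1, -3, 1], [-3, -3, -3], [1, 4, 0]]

Expansion along first row:
det = 1·det([[-3,-3],[4,0]]) - -3·det([[-3,-3],[1,0]]) + 1·det([[-3,-3],[1,4]])
    = 1·(-3·0 - -3·4) - -3·(-3·0 - -3·1) + 1·(-3·4 - -3·1)
    = 1·12 - -3·3 + 1·-9
    = 12 + 9 + -9 = 12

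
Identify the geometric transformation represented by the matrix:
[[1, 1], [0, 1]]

This matrix represents: horizontal shear with factor 1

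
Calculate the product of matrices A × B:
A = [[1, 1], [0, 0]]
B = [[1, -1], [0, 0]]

Matrix multiplication:
C[0][0] = 1×1 + 1×0 = 1
C[0][1] = 1×-1 + 1×0 = -1
C[1][0] = 0×1 + 0×0 = 0
C[1][1] = 0×-1 + 0×0 = 0
Result: [[1, -1], [0, 0]]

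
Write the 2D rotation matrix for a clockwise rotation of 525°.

Rotation matrix formula: [[cos θ, -sin θ], [sin θ, cos θ]]
A clockwise rotation by 525° is equivalent to a counterclockwise rotation by -525°.
For θ = -525°:
cos(-525°) = -0.9659
sin(-525°) = -0.2588
Result: [[-0.9659, 0.2588], [-0.2588, -0.9659]]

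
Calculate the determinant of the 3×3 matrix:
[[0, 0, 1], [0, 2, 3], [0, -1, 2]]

Expansion along first row:
det = 0·det([[2,3],[-1,2]]) - 0·det([[0,3],[0,2]]) + 1·det([[0,2],[0,-1]])
    = 0·(2·2 - 3·-1) - 0·(0·2 - 3·0) + 1·(0·-1 - 2·0)
    = 0·7 - 0·0 + 1·0
    = 0 + 0 + 0 = 0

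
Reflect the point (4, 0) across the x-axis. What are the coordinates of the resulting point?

Reflection across x-axis: (4, 0) → (4, 0)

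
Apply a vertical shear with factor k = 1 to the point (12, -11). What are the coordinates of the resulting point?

Shear matrix for vertical shear with factor k = 1:
[[1, 0], [1, 1]]
Result: (12, -11) → (12, 1)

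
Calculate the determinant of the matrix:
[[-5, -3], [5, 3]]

For a 2×2 matrix [[a, b], [c, d]], det = ad - bc
det = (-5)(3) - (-3)(5) = -15 - -15 = 0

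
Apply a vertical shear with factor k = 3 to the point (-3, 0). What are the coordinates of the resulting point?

Shear matrix for vertical shear with factor k = 3:
[[1, 0], [3, 1]]
Result: (-3, 0) → (-3, -9)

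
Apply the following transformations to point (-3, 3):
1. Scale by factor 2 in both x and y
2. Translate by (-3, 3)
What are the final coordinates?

Step 1: Scale (-3, 3) by 2 → (-6, 6)
Step 2: Translate by (-3, 3) → (-9, 9)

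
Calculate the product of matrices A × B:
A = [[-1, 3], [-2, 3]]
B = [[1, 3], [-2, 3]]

Matrix multiplication:
C[0][0] = -1×1 + 3×-2 = -7
C[0][1] = -1×3 + 3×3 = 6
C[1][0] = -2×1 + 3×-2 = -8
C[1][1] = -2×3 + 3×3 = 3
Result: [[-7, 6], [-8, 3]]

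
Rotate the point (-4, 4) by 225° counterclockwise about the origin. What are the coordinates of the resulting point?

Rotation matrix for 225°: [[cos 225°, -sin 225°], [sin 225°, cos 225°]] ≈ [[-0.707107, 0.707107], [-0.707107, -0.707107]]
[[-0.707107, 0.707107], [-0.707107, -0.707107]] × [-4, 4]ᵀ ≈ [5.6569, 0]ᵀ
Result: (5.6569, 0)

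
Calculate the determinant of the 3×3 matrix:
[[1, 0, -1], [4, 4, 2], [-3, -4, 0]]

Expansion along first row:
det = 1·det([[4,2],[-4,0]]) - 0·det([[4,2],[-3,0]]) + -1·det([[4,4],[-3,-4]])
    = 1·(4·0 - 2·-4) - 0·(4·0 - 2·-3) + -1·(4·-4 - 4·-3)
    = 1·8 - 0·6 + -1·-4
    = 8 + 0 + 4 = 12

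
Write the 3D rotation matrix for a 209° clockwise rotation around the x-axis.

Rotation matrix for clockwise 209° around x-axis:
A clockwise rotation by 209° is a counterclockwise rotation by -209°.
cos(-209°) = -0.8746, sin(-209°) = 0.4848
Result: [[1, 0, 0], [0, -0.8746, -0.4848], [0, 0.4848, -0.8746]]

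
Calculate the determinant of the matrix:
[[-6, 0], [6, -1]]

For a 2×2 matrix [[a, b], [c, d]], det = ad - bc
det = (-6)(-1) - (0)(6) = 6 - 0 = 6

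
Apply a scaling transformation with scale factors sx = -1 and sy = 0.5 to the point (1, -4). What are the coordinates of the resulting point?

Scaling matrix:
[[-1, 0], [0, 0.50]]
Result: (1 × -1, -4 × 0.5) = (-1, -2)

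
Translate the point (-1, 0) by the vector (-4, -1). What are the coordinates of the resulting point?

Translation by (-4, -1) (homogeneous matrix [[1, 0, -4], [0, 1, -1], [0, 0, 1]]):
x' = -1 + -4 = -5
y' = 0 + -1 = -1
Result: (-5, -1)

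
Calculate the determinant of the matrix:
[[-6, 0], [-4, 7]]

For a 2×2 matrix [[a, b], [c, d]], det = ad - bc
det = (-6)(7) - (0)(-4) = -42 - 0 = -42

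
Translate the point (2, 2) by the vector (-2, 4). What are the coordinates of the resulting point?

Translation by (-2, 4) (homogeneous matrix [[1, 0, -2], [0, 1, 4], [0, 0, 1]]):
x' = 2 + -2 = 0
y' = 2 + 4 = 6
Result: (0, 6)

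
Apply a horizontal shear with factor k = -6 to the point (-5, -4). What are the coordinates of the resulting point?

Shear matrix for horizontal shear with factor k = -6:
[[1, -6], [0, 1]]
Result: (-5, -4) → (19, -4)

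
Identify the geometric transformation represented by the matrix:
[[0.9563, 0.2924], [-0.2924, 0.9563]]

This matrix represents: rotation by 343° counterclockwise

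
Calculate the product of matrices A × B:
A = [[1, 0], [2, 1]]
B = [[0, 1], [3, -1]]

Matrix multiplication:
C[0][0] = 1×0 + 0×3 = 0
C[0][1] = 1×1 + 0×-1 = 1
C[1][0] = 2×0 + 1×3 = 3
C[1][1] = 2×1 + 1×-1 = 1
Result: [[0, 1], [3, 1]]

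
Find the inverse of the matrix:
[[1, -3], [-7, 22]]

For [[a,b],[c,d]], inverse = (1/det)·[[d,-b],[-c,a]]
det = (1)(22) - (-3)(-7) = 22 - 21 = 1
Inverse = [[22, 3], [7, 1]]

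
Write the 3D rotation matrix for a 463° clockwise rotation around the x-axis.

Rotation matrix for clockwise 463° around x-axis:
A clockwise rotation by 463° is a counterclockwise rotation by -463°.
cos(-463°) = -0.2250, sin(-463°) = -0.9744
Result: [[1, 0, 0], [0, -0.2250, 0.9744], [0, -0.9744, -0.2250]]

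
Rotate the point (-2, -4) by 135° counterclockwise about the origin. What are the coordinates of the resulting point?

Rotation matrix for 135°: [[cos 135°, -sin 135°], [sin 135°, cos 135°]] ≈ [[-0.707107, -0.707107], [0.707107, -0.707107]]
[[-0.707107, -0.707107], [0.707107, -0.707107]] × [-2, -4]ᵀ ≈ [4.2426, 1.4142]ᵀ
Result: (4.2426, 1.4142)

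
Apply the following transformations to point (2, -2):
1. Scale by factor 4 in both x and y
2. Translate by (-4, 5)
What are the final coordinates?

Step 1: Scale (2, -2) by 4 → (8, -8)
Step 2: Translate by (-4, 5) → (4, -3)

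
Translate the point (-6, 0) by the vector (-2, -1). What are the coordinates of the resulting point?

Translation by (-2, -1) (homogeneous matrix [[1, 0, -2], [0, 1, -1], [0, 0, 1]]):
x' = -6 + -2 = -8
y' = 0 + -1 = -1
Result: (-8, -1)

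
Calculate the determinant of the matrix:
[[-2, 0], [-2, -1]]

For a 2×2 matrix [[a, b], [c, d]], det = ad - bc
det = (-2)(-1) - (0)(-2) = 2 - 0 = 2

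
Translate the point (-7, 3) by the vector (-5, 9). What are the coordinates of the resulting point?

Translation by (-5, 9) (homogeneous matrix [[1, 0, -5], [0, 1, 9], [0, 0, 1]]):
x' = -7 + -5 = -12
y' = 3 + 9 = 12
Result: (-12, 12)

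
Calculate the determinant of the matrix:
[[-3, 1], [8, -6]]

For a 2×2 matrix [[a, b], [c, d]], det = ad - bc
det = (-3)(-6) - (1)(8) = 18 - 8 = 10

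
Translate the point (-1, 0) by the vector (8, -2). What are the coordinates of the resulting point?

Translation by (8, -2) (homogeneous matrix [[1, 0, 8], [0, 1, -2], [0, 0, 1]]):
x' = -1 + 8 = 7
y' = 0 + -2 = -2
Result: (7, -2)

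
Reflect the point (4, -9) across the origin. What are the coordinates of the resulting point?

Reflection across origin: (4, -9) → (-4, 9)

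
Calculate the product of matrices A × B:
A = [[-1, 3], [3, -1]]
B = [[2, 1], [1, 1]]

Matrix multiplication:
C[0][0] = -1×2 + 3×1 = 1
C[0][1] = -1×1 + 3×1 = 2
C[1][0] = 3×2 + -1×1 = 5
C[1][1] = 3×1 + -1×1 = 2
Result: [[1, 2], [5, 2]]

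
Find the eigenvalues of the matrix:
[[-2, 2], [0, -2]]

Characteristic equation: det(A - λI) = 0
λ² - (trace)λ + (det) = 0
trace = -2 + -2 = -4, det = (-2)(-2) - (2)(0) = 4
λ² - (-4)λ + (4) = 0
λ = (-4 ± √((-4)² - 4·(4))) / 2 = (-4 ± √0) / 2
Solving: λ = -2, -2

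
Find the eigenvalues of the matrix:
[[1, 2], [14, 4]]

Characteristic equation: det(A - λI) = 0
λ² - (trace)λ + (det) = 0
trace = 1 + 4 = 5, det = (1)(4) - (2)(14) = -24
λ² - (5)λ + (-24) = 0
λ = (5 ± √((5)² - 4·(-24))) / 2 = (5 ± √121) / 2
Solving: λ = -3, 8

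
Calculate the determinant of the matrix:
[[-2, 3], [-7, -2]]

For a 2×2 matrix [[a, b], [c, d]], det = ad - bc
det = (-2)(-2) - (3)(-7) = 4 - -21 = 25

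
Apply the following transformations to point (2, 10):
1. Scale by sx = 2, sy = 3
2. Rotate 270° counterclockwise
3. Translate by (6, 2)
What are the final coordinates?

Step 1: Scale → (4, 30)
Step 2: Rotate 270° → (30, -4)
Step 3: Translate → (36, -2)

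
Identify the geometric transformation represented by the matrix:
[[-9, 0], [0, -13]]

This matrix represents: non-uniform scaling by sx = -9, sy = -13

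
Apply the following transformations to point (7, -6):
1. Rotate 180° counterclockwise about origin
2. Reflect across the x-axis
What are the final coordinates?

Step 1: Rotate 180° → (-7, 6)
Step 2: Reflect across x-axis → (-7, -6)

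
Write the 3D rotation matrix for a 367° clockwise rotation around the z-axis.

Rotation matrix for clockwise 367° around z-axis:
A clockwise rotation by 367° is a counterclockwise rotation by -367°.
cos(-367°) = 0.9925, sin(-367°) = -0.1219
Result: [[0.9925, 0.1219, 0], [-0.1219, 0.9925, 0], [0, 0, 1]]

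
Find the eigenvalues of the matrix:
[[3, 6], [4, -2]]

Characteristic equation: det(A - λI) = 0
λ² - (trace)λ + (det) = 0
trace = 3 + -2 = 1, det = (3)(-2) - (6)(4) = -30
λ² - (1)λ + (-30) = 0
λ = (1 ± √((1)² - 4·(-30))) / 2 = (1 ± √121) / 2
Solving: λ = -5, 6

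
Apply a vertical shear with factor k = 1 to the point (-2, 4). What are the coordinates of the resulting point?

Shear matrix for vertical shear with factor k = 1:
[[1, 0], [1, 1]]
Result: (-2, 4) → (-2, 2)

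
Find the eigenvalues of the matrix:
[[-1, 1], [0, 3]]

Characteristic equation: det(A - λI) = 0
λ² - (trace)λ + (det) = 0
trace = -1 + 3 = 2, det = (-1)(3) - (1)(0) = -3
λ² - (2)λ + (-3) = 0
λ = (2 ± √((2)² - 4·(-3))) / 2 = (2 ± √16) / 2
Solving: λ = -1, 3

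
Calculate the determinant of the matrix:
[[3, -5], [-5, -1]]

For a 2×2 matrix [[a, b], [c, d]], det = ad - bc
det = (3)(-1) - (-5)(-5) = -3 - 25 = -28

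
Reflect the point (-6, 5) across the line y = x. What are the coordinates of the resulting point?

Reflection across line y = x: (-6, 5) → (5, -6)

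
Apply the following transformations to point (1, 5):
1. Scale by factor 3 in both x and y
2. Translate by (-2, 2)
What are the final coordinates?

Step 1: Scale (1, 5) by 3 → (3, 15)
Step 2: Translate by (-2, 2) → (1, 17)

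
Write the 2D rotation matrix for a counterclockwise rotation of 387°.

Rotation matrix formula: [[cos θ, -sin θ], [sin θ, cos θ]]
For θ = 387°:
cos(387°) = 0.8910
sin(387°) = 0.4540
Result: [[0.8910, -0.4540], [0.4540, 0.8910]]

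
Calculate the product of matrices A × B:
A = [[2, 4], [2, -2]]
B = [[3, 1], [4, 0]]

Matrix multiplication:
C[0][0] = 2×3 + 4×4 = 22
C[0][1] = 2×1 + 4×0 = 2
C[1][0] = 2×3 + -2×4 = -2
C[1][1] = 2×1 + -2×0 = 2
Result: [[22, 2], [-2, 2]]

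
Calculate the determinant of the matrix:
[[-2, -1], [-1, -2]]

For a 2×2 matrix [[a, b], [c, d]], det = ad - bc
det = (-2)(-2) - (-1)(-1) = 4 - 1 = 3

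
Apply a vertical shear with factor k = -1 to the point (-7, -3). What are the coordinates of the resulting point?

Shear matrix for vertical shear with factor k = -1:
[[1, 0], [-1, 1]]
Result: (-7, -3) → (-7, 4)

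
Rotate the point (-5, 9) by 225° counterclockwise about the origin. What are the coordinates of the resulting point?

Rotation matrix for 225°: [[cos 225°, -sin 225°], [sin 225°, cos 225°]] ≈ [[-0.707107, 0.707107], [-0.707107, -0.707107]]
[[-0.707107, 0.707107], [-0.707107, -0.707107]] × [-5, 9]ᵀ ≈ [9.8995, -2.8284]ᵀ
Result: (9.8995, -2.8284)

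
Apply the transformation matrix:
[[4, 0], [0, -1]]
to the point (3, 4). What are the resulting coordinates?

Matrix multiplication:
[[4, 0], [0, -1]] × [3, 4]ᵀ
= [(4)(3) + (0)(4), (0)(3) + (-1)(4)]ᵀ
= [12, -4]ᵀ
Result: (12, -4)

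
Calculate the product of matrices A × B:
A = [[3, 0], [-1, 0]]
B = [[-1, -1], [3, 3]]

Matrix multiplication:
C[0][0] = 3×-1 + 0×3 = -3
C[0][1] = 3×-1 + 0×3 = -3
C[1][0] = -1×-1 + 0×3 = 1
C[1][1] = -1×-1 + 0×3 = 1
Result: [[-3, -3], [1, 1]]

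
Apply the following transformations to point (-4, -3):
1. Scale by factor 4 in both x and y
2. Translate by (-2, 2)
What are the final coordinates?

Step 1: Scale (-4, -3) by 4 → (-16, -12)
Step 2: Translate by (-2, 2) → (-18, -10)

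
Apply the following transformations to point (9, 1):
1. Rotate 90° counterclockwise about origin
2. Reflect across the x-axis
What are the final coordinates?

Step 1: Rotate 90° → (-1, 9)
Step 2: Reflect across x-axis → (-1, -9)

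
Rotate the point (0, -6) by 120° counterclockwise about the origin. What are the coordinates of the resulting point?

Rotation matrix for 120°: [[cos 120°, -sin 120°], [sin 120°, cos 120°]] ≈ [[-0.500000, -0.866025], [0.866025, -0.500000]]
[[-0.500000, -0.866025], [0.866025, -0.500000]] × [0, -6]ᵀ ≈ [5.1962, 3]ᵀ
Result: (5.1962, 3)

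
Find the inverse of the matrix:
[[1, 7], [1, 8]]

For [[a,b],[c,d]], inverse = (1/det)·[[d,-b],[-c,a]]
det = (1)(8) - (7)(1) = 8 - 7 = 1
Inverse = [[8, -7], [-1, 1]]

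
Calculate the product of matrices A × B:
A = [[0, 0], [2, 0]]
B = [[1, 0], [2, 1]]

Matrix multiplication:
C[0][0] = 0×1 + 0×2 = 0
C[0][1] = 0×0 + 0×1 = 0
C[1][0] = 2×1 + 0×2 = 2
C[1][1] = 2×0 + 0×1 = 0
Result: [[0, 0], [2, 0]]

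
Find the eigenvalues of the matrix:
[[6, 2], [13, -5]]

Characteristic equation: det(A - λI) = 0
λ² - (trace)λ + (det) = 0
trace = 6 + -5 = 1, det = (6)(-5) - (2)(13) = -56
λ² - (1)λ + (-56) = 0
λ = (1 ± √((1)² - 4·(-56))) / 2 = (1 ± √225) / 2
Solving: λ = -7, 8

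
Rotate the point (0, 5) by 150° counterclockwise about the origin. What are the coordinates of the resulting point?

Rotation matrix for 150°: [[cos 150°, -sin 150°], [sin 150°, cos 150°]] ≈ [[-0.866025, -0.500000], [0.500000, -0.866025]]
[[-0.866025, -0.500000], [0.500000, -0.866025]] × [0, 5]ᵀ ≈ [-2.5000, -4.3301]ᵀ
Result: (-2.5000, -4.3301)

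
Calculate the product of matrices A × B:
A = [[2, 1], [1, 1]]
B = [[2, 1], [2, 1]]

Matrix multiplication:
C[0][0] = 2×2 + 1×2 = 6
C[0][1] = 2×1 + 1×1 = 3
C[1][0] = 1×2 + 1×2 = 4
C[1][1] = 1×1 + 1×1 = 2
Result: [[6, 3], [4, 2]]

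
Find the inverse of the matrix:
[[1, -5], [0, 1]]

For [[a,b],[c,d]], inverse = (1/det)·[[d,-b],[-c,a]]
det = (1)(1) - (-5)(0) = 1 - 0 = 1
Inverse = [[1, 5], [0, 1]]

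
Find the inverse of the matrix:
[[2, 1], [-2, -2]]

For [[a,b],[c,d]], inverse = (1/det)·[[d,-b],[-c,a]]
det = (2)(-2) - (1)(-2) = -4 - -2 = -2
Inverse = (1/-2)·[[-2, -1], [2, 2]]
= [[1, 1/2], [-1, -1]]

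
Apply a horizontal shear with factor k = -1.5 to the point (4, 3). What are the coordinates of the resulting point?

Shear matrix for horizontal shear with factor k = -1.5:
[[1, -1.50], [0, 1]]
Result: (4, 3) → (-0.5, 3)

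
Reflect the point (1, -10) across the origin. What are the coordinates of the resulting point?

Reflection across origin: (1, -10) → (-1, 10)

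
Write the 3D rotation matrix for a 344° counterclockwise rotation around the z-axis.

Rotation matrix for counterclockwise 344° around z-axis:
cos(344°) = 0.9613, sin(344°) = -0.2756
Result: [[0.9613, 0.2756, 0], [-0.2756, 0.9613, 0], [0, 0, 1]]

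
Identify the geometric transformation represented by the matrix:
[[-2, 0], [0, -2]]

This matrix represents: uniform scaling by factor -2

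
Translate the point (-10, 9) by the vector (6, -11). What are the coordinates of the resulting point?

Translation by (6, -11) (homogeneous matrix [[1, 0, 6], [0, 1, -11], [0, 0, 1]]):
x' = -10 + 6 = -4
y' = 9 + -11 = -2
Result: (-4, -2)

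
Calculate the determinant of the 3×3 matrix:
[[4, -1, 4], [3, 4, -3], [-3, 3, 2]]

Expansion along first row:
det = 4·det([[4,-3],[3,2]]) - -1·det([[3,-3],[-3,2]]) + 4·det([[3,4],[-3,3]])
    = 4·(4·2 - -3·3) - -1·(3·2 - -3·-3) + 4·(3·3 - 4·-3)
    = 4·17 - -1·-3 + 4·21
    = 68 + -3 + 84 = 149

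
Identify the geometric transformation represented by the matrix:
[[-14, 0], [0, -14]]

This matrix represents: uniform scaling by factor -14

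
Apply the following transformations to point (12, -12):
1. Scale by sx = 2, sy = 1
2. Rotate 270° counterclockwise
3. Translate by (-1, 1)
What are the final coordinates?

Step 1: Scale → (24, -12)
Step 2: Rotate 270° → (-12, -24)
Step 3: Translate → (-13, -23)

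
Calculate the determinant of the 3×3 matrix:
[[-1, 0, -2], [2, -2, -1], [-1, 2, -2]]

Expansion along first row:
det = -1·det([[-2,-1],[2,-2]]) - 0·det([[2,-1],[-1,-2]]) + -2·det([[2,-2],[-1,2]])
    = -1·(-2·-2 - -1·2) - 0·(2·-2 - -1·-1) + -2·(2·2 - -2·-1)
    = -1·6 - 0·-5 + -2·2
    = -6 + 0 + -4 = -10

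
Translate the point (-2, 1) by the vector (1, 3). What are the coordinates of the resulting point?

Translation by (1, 3) (homogeneous matrix [[1, 0, 1], [0, 1, 3], [0, 0, 1]]):
x' = -2 + 1 = -1
y' = 1 + 3 = 4
Result: (-1, 4)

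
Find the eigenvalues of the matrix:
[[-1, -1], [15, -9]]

Characteristic equation: det(A - λI) = 0
λ² - (trace)λ + (det) = 0
trace = -1 + -9 = -10, det = (-1)(-9) - (-1)(15) = 24
λ² - (-10)λ + (24) = 0
λ = (-10 ± √((-10)² - 4·(24))) / 2 = (-10 ± √4) / 2
Solving: λ = -6, -4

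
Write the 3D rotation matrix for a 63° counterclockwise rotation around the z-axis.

Rotation matrix for counterclockwise 63° around z-axis:
cos(63°) = 0.4540, sin(63°) = 0.8910
Result: [[0.4540, -0.8910, 0], [0.8910, 0.4540, 0], [0, 0, 1]]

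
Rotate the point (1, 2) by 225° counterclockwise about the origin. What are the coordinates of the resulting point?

Rotation matrix for 225°: [[cos 225°, -sin 225°], [sin 225°, cos 225°]] ≈ [[-0.707107, 0.707107], [-0.707107, -0.707107]]
[[-0.707107, 0.707107], [-0.707107, -0.707107]] × [1, 2]ᵀ ≈ [0.7071, -2.1213]ᵀ
Result: (0.7071, -2.1213)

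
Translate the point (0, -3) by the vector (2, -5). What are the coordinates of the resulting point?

Translation by (2, -5) (homogeneous matrix [[1, 0, 2], [0, 1, -5], [0, 0, 1]]):
x' = 0 + 2 = 2
y' = -3 + -5 = -8
Result: (2, -8)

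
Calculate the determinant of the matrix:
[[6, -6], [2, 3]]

For a 2×2 matrix [[a, b], [c, d]], det = ad - bc
det = (6)(3) - (-6)(2) = 18 - -12 = 30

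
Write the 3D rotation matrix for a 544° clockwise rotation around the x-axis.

Rotation matrix for clockwise 544° around x-axis:
A clockwise rotation by 544° is a counterclockwise rotation by -544°.
cos(-544°) = -0.9976, sin(-544°) = 0.0698
Result: [[1, 0, 0], [0, -0.9976, -0.0698], [0, 0.0698, -0.9976]]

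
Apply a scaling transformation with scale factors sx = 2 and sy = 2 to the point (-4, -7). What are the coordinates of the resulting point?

Scaling matrix:
[[2, 0], [0, 2]]
Result: (-4 × 2, -7 × 2) = (-8, -14)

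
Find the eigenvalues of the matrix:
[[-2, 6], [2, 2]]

Characteristic equation: det(A - λI) = 0
λ² - (trace)λ + (det) = 0
trace = -2 + 2 = 0, det = (-2)(2) - (6)(2) = -16
λ² - (0)λ + (-16) = 0
λ = (0 ± √((0)² - 4·(-16))) / 2 = (0 ± √64) / 2
Solving: λ = -4, 4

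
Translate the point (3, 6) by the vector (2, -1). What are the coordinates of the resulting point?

Translation by (2, -1) (homogeneous matrix [[1, 0, 2], [0, 1, -1], [0, 0, 1]]):
x' = 3 + 2 = 5
y' = 6 + -1 = 5
Result: (5, 5)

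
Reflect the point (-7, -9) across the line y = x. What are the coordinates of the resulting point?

Reflection across line y = x: (-7, -9) → (-9, -7)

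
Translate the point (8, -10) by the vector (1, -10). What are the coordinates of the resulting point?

Translation by (1, -10) (homogeneous matrix [[1, 0, 1], [0, 1, -10], [0, 0, 1]]):
x' = 8 + 1 = 9
y' = -10 + -10 = -20
Result: (9, -20)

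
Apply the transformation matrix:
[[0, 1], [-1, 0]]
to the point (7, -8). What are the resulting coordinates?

Matrix multiplication:
[[0, 1], [-1, 0]] × [7, -8]ᵀ
= [(0)(7) + (1)(-8), (-1)(7) + (0)(-8)]ᵀ
= [-8, -7]ᵀ
Result: (-8, -7)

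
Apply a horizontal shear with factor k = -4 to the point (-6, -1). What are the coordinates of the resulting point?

Shear matrix for horizontal shear with factor k = -4:
[[1, -4], [0, 1]]
Result: (-6, -1) → (-2, -1)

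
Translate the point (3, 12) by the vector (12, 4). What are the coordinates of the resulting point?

Translation by (12, 4) (homogeneous matrix [[1, 0, 12], [0, 1, 4], [0, 0, 1]]):
x' = 3 + 12 = 15
y' = 12 + 4 = 16
Result: (15, 16)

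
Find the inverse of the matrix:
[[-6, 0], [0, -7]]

For [[a,b],[c,d]], inverse = (1/det)·[[d,-b],[-c,a]]
det = (-6)(-7) - (0)(0) = 42 - 0 = 42
Inverse = (1/42)·[[-7, 0], [0, -6]]
= [[-1/6, 0], [0, -1/7]]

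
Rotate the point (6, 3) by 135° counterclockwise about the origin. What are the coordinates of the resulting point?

Rotation matrix for 135°: [[cos 135°, -sin 135°], [sin 135°, cos 135°]] ≈ [[-0.707107, -0.707107], [0.707107, -0.707107]]
[[-0.707107, -0.707107], [0.707107, -0.707107]] × [6, 3]ᵀ ≈ [-6.3640, 2.1213]ᵀ
Result: (-6.3640, 2.1213)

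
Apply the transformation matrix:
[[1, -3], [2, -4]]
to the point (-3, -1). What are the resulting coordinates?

Matrix multiplication:
[[1, -3], [2, -4]] × [-3, -1]ᵀ
= [(1)(-3) + (-3)(-1), (2)(-3) + (-4)(-1)]ᵀ
= [0, -2]ᵀ
Result: (0, -2)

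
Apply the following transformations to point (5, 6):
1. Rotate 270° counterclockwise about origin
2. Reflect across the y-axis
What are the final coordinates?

Step 1: Rotate 270° → (6, -5)
Step 2: Reflect across y-axis → (-6, -5)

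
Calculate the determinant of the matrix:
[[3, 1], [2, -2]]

For a 2×2 matrix [[a, b], [c, d]], det = ad - bc
det = (3)(-2) - (1)(2) = -6 - 2 = -8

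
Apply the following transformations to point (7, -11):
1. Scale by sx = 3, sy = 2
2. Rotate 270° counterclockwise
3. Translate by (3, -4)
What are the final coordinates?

Step 1: Scale → (21, -22)
Step 2: Rotate 270° → (-22, -21)
Step 3: Translate → (-19, -25)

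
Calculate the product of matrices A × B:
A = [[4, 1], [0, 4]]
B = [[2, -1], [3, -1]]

Matrix multiplication:
C[0][0] = 4×2 + 1×3 = 11
C[0][1] = 4×-1 + 1×-1 = -5
C[1][0] = 0×2 + 4×3 = 12
C[1][1] = 0×-1 + 4×-1 = -4
Result: [[11, -5], [12, -4]]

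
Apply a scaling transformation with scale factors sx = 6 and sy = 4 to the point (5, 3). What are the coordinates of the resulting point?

Scaling matrix:
[[6, 0], [0, 4]]
Result: (5 × 6, 3 × 4) = (30, 12)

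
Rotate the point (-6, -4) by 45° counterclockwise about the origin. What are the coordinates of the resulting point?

Rotation matrix for 45°: [[cos 45°, -sin 45°], [sin 45°, cos 45°]] ≈ [[0.707107, -0.707107], [0.707107, 0.707107]]
[[0.707107, -0.707107], [0.707107, 0.707107]] × [-6, -4]ᵀ ≈ [-1.4142, -7.0711]ᵀ
Result: (-1.4142, -7.0711)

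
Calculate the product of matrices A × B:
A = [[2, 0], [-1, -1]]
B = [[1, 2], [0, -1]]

Matrix multiplication:
C[0][0] = 2×1 + 0×0 = 2
C[0][1] = 2×2 + 0×-1 = 4
C[1][0] = -1×1 + -1×0 = -1
C[1][1] = -1×2 + -1×-1 = -1
Result: [[2, 4], [-1, -1]]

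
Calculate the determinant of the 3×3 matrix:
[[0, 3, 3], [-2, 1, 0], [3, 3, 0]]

Expansion along first row:
det = 0·det([[1,0],[3,0]]) - 3·det([[-2,0],[3,0]]) + 3·det([[-2,1],[3,3]])
    = 0·(1·0 - 0·3) - 3·(-2·0 - 0·3) + 3·(-2·3 - 1·3)
    = 0·0 - 3·0 + 3·-9
    = 0 + 0 + -27 = -27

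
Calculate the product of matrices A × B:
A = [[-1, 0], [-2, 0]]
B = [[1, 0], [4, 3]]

Matrix multiplication:
C[0][0] = -1×1 + 0×4 = -1
C[0][1] = -1×0 + 0×3 = 0
C[1][0] = -2×1 + 0×4 = -2
C[1][1] = -2×0 + 0×3 = 0
Result: [[-1, 0], [-2, 0]]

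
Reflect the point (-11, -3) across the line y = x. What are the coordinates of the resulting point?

Reflection across line y = x: (-11, -3) → (-3, -11)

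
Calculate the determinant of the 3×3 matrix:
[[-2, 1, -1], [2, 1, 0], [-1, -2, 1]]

Expansion along first row:
det = -2·det([[1,0],[-2,1]]) - 1·det([[2,0],[-1,1]]) + -1·det([[2,1],[-1,-2]])
    = -2·(1·1 - 0·-2) - 1·(2·1 - 0·-1) + -1·(2·-2 - 1·-1)
    = -2·1 - 1·2 + -1·-3
    = -2 + -2 + 3 = -1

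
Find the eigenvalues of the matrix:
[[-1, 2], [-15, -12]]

Characteristic equation: det(A - λI) = 0
λ² - (trace)λ + (det) = 0
trace = -1 + -12 = -13, det = (-1)(-12) - (2)(-15) = 42
λ² - (-13)λ + (42) = 0
λ = (-13 ± √((-13)² - 4·(42))) / 2 = (-13 ± √1) / 2
Solving: λ = -7, -6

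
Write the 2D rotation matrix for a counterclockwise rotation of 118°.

Rotation matrix formula: [[cos θ, -sin θ], [sin θ, cos θ]]
For θ = 118°:
cos(118°) = -0.4695
sin(118°) = 0.8829
Result: [[-0.4695, -0.8829], [0.8829, -0.4695]]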